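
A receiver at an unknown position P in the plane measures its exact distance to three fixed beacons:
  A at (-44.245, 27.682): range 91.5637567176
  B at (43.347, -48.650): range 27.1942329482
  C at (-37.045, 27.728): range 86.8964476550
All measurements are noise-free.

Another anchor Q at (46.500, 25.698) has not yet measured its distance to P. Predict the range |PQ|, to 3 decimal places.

71.591

eq1: (x + 44.245)² + (y − 27.682)² = 91.5637567176²
eq2: (x − 43.347)² + (y + 48.650)² = 27.1942329482²
eq3: (x + 37.045)² + (y − 27.728)² = 86.8964476550²
eq3−eq1, eq3−eq2 (x²,y² cancel):
  -14.400·x − 0.092·y = -250.189789
  160.784·x − 152.756·y = 8916.077209
det = -14.400·-152.756 − -0.092·160.784 = 2214.478528
x = (-250.189789·-152.756 − -0.092·8916.077209) / 2214.478528 = 17.628652
y = (-14.400·8916.077209 − -250.189789·160.784) / 2214.478528 = -39.812983
|P − Q| = √((17.628652 − 46.500)² + (-39.812983 − 25.698)²) = 71.590807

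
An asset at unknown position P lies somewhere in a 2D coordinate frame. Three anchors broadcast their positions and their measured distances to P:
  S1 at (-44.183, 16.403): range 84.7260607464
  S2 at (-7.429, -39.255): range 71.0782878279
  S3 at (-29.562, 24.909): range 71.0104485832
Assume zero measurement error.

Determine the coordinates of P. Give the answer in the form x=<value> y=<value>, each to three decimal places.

x=40.484 y=13.247

eq1: (x + 44.183)² + (y − 16.403)² = 84.7260607464²
eq2: (x + 7.429)² + (y + 39.255)² = 71.0782878279²
eq3: (x + 29.562)² + (y − 24.909)² = 71.0104485832²
eq2−eq3, eq2−eq1 (x²,y² cancel):
  -44.266·x + 128.328·y = -92.135748
  -73.508·x + 111.316·y = -1501.331537
det = -44.266·111.316 − 128.328·-73.508 = 4505.620568
x = (-92.135748·111.316 − 128.328·-1501.331537) / 4505.620568 = 40.484255
y = (-44.266·-1501.331537 − -92.135748·-73.508) / 4505.620568 = 13.246838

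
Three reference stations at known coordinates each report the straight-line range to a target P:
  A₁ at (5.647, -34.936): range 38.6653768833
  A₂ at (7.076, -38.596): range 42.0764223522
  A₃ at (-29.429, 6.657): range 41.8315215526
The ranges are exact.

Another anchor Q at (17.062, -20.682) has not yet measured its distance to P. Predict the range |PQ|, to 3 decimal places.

24.322

eq1: (x − 5.647)² + (y + 34.936)² = 38.6653768833²
eq2: (x − 7.076)² + (y + 38.596)² = 42.0764223522²
eq3: (x + 29.429)² + (y − 6.657)² = 41.8315215526²
eq2−eq1, eq2−eq3 (x²,y² cancel):
  -2.858·x + 7.320·y = -11.894339
  -73.010·x + 90.506·y = -608.790179
det = -2.858·90.506 − 7.320·-73.010 = 275.767052
x = (-11.894339·90.506 − 7.320·-608.790179) / 275.767052 = 12.256124
y = (-2.858·-608.790179 − -11.894339·-73.010) / 275.767052 = 3.160336
|P − Q| = √((12.256124 − 17.062)² + (3.160336 − -20.682)²) = 24.321872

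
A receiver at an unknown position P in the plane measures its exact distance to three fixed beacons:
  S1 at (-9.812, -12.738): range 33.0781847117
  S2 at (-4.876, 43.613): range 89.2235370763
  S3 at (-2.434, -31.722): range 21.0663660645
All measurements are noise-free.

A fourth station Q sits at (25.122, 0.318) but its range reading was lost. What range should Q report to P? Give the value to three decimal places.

63.011

eq1: (x + 9.812)² + (y + 12.738)² = 33.0781847117²
eq2: (x + 4.876)² + (y − 43.613)² = 89.2235370763²
eq3: (x + 2.434)² + (y + 31.722)² = 21.0663660645²
eq2−eq1, eq2−eq3 (x²,y² cancel):
  -9.872·x − 112.702·y = 5199.336108
  4.884·x − 150.670·y = 6603.388284
det = -9.872·-150.670 − -112.702·4.884 = 2037.850808
x = (5199.336108·-150.670 − -112.702·6603.388284) / 2037.850808 = -19.220693
y = (-9.872·6603.388284 − 5199.336108·4.884) / 2037.850808 = -44.449872
|P − Q| = √((-19.220693 − 25.122)² + (-44.449872 − 0.318)²) = 63.011402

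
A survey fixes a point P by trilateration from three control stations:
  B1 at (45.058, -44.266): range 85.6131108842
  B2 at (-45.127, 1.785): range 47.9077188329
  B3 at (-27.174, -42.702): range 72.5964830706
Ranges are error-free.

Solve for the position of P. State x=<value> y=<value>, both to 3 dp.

x=-3.808 y=26.031

eq1: (x − 45.058)² + (y + 44.266)² = 85.6131108842²
eq2: (x + 45.127)² + (y − 1.785)² = 47.9077188329²
eq3: (x + 27.174)² + (y + 42.702)² = 72.5964830706²
eq3−eq1, eq3−eq2 (x²,y² cancel):
  144.464·x − 3.128·y = -631.540361
  -35.906·x + 88.974·y = 2452.845104
det = 144.464·88.974 − -3.128·-35.906 = 12741.225968
x = (-631.540361·88.974 − -3.128·2452.845104) / 12741.225968 = -3.807967
y = (144.464·2452.845104 − -631.540361·-35.906) / 12741.225968 = 26.031383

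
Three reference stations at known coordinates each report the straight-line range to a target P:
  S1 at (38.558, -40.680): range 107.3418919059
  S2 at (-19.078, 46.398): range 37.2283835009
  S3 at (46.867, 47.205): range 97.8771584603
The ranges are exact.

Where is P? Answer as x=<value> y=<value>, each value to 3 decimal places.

x=-47.940 y=22.884

eq1: (x − 38.558)² + (y + 40.680)² = 107.3418919059²
eq2: (x + 19.078)² + (y − 46.398)² = 37.2283835009²
eq3: (x − 46.867)² + (y − 47.205)² = 97.8771584603²
eq3−eq2, eq3−eq1 (x²,y² cancel):
  -131.890·x − 1.614·y = 6285.902384
  -16.618·x − 175.770·y = -3225.589560
det = -131.890·-175.770 − -1.614·-16.618 = 23155.483848
x = (6285.902384·-175.770 − -1.614·-3225.589560) / 23155.483848 = -47.940228
y = (-131.890·-3225.589560 − 6285.902384·-16.618) / 23155.483848 = 22.883656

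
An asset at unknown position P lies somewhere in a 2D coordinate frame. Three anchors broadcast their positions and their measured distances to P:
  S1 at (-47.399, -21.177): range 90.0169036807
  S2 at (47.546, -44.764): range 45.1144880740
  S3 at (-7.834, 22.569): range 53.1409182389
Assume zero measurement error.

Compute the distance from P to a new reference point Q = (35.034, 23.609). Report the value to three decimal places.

24.411

eq1: (x + 47.399)² + (y + 21.177)² = 90.0169036807²
eq2: (x − 47.546)² + (y + 44.764)² = 45.1144880740²
eq3: (x + 7.834)² + (y − 22.569)² = 53.1409182389²
eq1−eq3, eq1−eq2 (x²,y² cancel):
  79.130·x + 87.492·y = 3154.686544
  189.890·x − 47.174·y = 7637.033196
det = 79.130·-47.174 − 87.492·189.890 = -20346.734500
x = (3154.686544·-47.174 − 87.492·7637.033196) / -20346.734500 = 40.153789
y = (79.130·7637.033196 − 3154.686544·189.890) / -20346.734500 = -0.259256
|P − Q| = √((40.153789 − 35.034)² + (-0.259256 − 23.609)²) = 24.411183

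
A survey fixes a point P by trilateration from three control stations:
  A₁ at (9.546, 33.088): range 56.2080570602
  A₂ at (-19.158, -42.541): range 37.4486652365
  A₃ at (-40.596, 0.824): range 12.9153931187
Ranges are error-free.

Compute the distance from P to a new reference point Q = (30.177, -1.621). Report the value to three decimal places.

eq1: (x − 9.546)² + (y − 33.088)² = 56.2080570602²
eq2: (x + 19.158)² + (y + 42.541)² = 37.4486652365²
eq3: (x + 40.596)² + (y − 0.824)² = 12.9153931187²
eq1−eq2, eq1−eq3 (x²,y² cancel):
  -57.408·x − 151.258·y = 2747.766935
  -100.284·x − 64.528·y = 3455.310631
det = -57.408·-64.528 − -151.258·-100.284 = -11464.333848
x = (2747.766935·-64.528 − -151.258·3455.310631) / -11464.333848 = -30.122594
y = (-57.408·3455.310631 − 2747.766935·-100.284) / -11464.333848 = -6.733456
|P − Q| = √((-30.122594 − 30.177)² + (-6.733456 − -1.621)²) = 60.515933

60.516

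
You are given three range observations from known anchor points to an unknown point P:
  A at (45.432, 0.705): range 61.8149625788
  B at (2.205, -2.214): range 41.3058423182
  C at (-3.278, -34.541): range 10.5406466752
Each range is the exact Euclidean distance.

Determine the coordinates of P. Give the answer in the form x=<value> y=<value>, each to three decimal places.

x=2.243 y=-43.520

eq1: (x − 45.432)² + (y − 0.705)² = 61.8149625788²
eq2: (x − 2.205)² + (y + 2.214)² = 41.3058423182²
eq3: (x + 3.278)² + (y + 34.541)² = 10.5406466752²
eq1−eq2, eq1−eq3 (x²,y² cancel):
  -86.454·x − 5.838·y = 60.117161
  -97.420·x − 70.492·y = 2849.246682
det = -86.454·-70.492 − -5.838·-97.420 = 5525.577408
x = (60.117161·-70.492 − -5.838·2849.246682) / 5525.577408 = 2.243408
y = (-86.454·2849.246682 − 60.117161·-97.420) / 5525.577408 = -43.519824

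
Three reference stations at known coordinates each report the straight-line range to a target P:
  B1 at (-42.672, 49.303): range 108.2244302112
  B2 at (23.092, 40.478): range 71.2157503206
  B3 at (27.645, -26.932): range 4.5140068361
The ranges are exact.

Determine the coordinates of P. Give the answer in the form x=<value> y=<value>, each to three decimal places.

eq1: (x + 42.672)² + (y − 49.303)² = 108.2244302112²
eq2: (x − 23.092)² + (y − 40.478)² = 71.2157503206²
eq3: (x − 27.645)² + (y + 26.932)² = 4.5140068361²
eq2−eq3, eq2−eq1 (x²,y² cancel):
  9.106·x − 134.820·y = 4369.176537
  -131.528·x + 17.650·y = -4560.867756
det = 9.106·17.650 − -134.820·-131.528 = -17571.884060
x = (4369.176537·17.650 − -134.820·-4560.867756) / -17571.884060 = 30.604585
y = (9.106·-4560.867756 − 4369.176537·-131.528) / -17571.884060 = -30.340389

x=30.605 y=-30.340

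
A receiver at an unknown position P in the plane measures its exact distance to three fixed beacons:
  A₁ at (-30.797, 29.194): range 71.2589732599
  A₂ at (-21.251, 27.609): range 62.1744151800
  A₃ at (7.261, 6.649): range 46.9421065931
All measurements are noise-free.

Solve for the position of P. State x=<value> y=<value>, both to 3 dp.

eq1: (x + 30.797)² + (y − 29.194)² = 71.2589732599²
eq2: (x + 21.251)² + (y − 27.609)² = 62.1744151800²
eq3: (x − 7.261)² + (y − 6.649)² = 46.9421065931²
eq2−eq3, eq2−eq1 (x²,y² cancel):
  57.024·x − 41.920·y = 545.165972
  -19.092·x + 3.170·y = -625.300404
det = 57.024·3.170 − -41.920·-19.092 = -619.570560
x = (545.165972·3.170 − -41.920·-625.300404) / -619.570560 = 39.518367
y = (57.024·-625.300404 − 545.165972·-19.092) / -619.570560 = 40.752132

x=39.518 y=40.752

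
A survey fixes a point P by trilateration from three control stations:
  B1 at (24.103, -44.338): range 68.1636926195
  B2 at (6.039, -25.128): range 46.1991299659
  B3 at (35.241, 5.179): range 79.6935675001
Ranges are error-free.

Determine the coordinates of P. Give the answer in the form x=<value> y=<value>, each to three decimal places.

x=-39.986 y=-21.125

eq1: (x − 24.103)² + (y + 44.338)² = 68.1636926195²
eq2: (x − 6.039)² + (y + 25.128)² = 46.1991299659²
eq3: (x − 35.241)² + (y − 5.179)² = 79.6935675001²
eq3−eq2, eq3−eq1 (x²,y² cancel):
  -58.404·x − 60.614·y = 3615.840874
  -22.276·x − 99.034·y = 2982.838440
det = -58.404·-99.034 − -60.614·-22.276 = 4433.744272
x = (3615.840874·-99.034 − -60.614·2982.838440) / 4433.744272 = -39.986387
y = (-58.404·2982.838440 − 3615.840874·-22.276) / 4433.744272 = -21.125085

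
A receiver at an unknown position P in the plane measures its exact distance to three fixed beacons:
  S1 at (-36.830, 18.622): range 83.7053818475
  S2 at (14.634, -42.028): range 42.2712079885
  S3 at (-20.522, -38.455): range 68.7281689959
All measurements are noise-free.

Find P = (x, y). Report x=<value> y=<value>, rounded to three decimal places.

eq1: (x + 36.830)² + (y − 18.622)² = 83.7053818475²
eq2: (x − 14.634)² + (y + 42.028)² = 42.2712079885²
eq3: (x + 20.522)² + (y + 38.455)² = 68.7281689959²
eq1−eq3, eq1−eq2 (x²,y² cancel):
  32.616·x − 114.154·y = 2479.741462
  102.928·x − 121.300·y = 5497.014881
det = 32.616·-121.300 − -114.154·102.928 = 7793.322112
x = (2479.741462·-121.300 − -114.154·5497.014881) / 7793.322112 = 41.922250
y = (32.616·5497.014881 − 2479.741462·102.928) / 7793.322112 = -9.744778

x=41.922 y=-9.745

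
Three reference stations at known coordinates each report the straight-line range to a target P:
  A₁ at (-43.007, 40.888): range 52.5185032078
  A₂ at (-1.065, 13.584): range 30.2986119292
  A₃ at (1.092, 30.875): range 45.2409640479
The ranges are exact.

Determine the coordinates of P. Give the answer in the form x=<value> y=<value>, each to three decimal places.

eq1: (x + 43.007)² + (y − 40.888)² = 52.5185032078²
eq2: (x + 1.065)² + (y − 13.584)² = 30.2986119292²
eq3: (x − 1.092)² + (y − 30.875)² = 45.2409640479²
eq1−eq2, eq1−eq3 (x²,y² cancel):
  83.884·x − 54.608·y = -1495.584018
  88.198·x − 20.026·y = -1855.524153
det = 83.884·-20.026 − -54.608·88.198 = 3136.455400
x = (-1495.584018·-20.026 − -54.608·-1855.524153) / 3136.455400 = -22.756867
y = (83.884·-1855.524153 − -1495.584018·88.198) / 3136.455400 = -7.569458

x=-22.757 y=-7.569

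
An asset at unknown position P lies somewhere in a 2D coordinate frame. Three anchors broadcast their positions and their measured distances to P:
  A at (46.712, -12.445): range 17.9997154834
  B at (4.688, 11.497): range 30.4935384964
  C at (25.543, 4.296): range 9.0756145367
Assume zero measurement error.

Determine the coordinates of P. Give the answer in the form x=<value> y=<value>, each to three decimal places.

eq1: (x − 46.712)² + (y + 12.445)² = 17.9997154834²
eq2: (x − 4.688)² + (y − 11.497)² = 30.4935384964²
eq3: (x − 25.543)² + (y − 4.296)² = 9.0756145367²
eq3−eq2, eq3−eq1 (x²,y² cancel):
  -41.710·x + 14.402·y = -1364.231223
  42.338·x − 33.482·y = 1424.365526
det = -41.710·-33.482 − 14.402·42.338 = 786.782344
x = (-1364.231223·-33.482 − 14.402·1424.365526) / 786.782344 = 31.982768
y = (-41.710·1424.365526 − -1364.231223·42.338) / 786.782344 = -2.099011

x=31.983 y=-2.099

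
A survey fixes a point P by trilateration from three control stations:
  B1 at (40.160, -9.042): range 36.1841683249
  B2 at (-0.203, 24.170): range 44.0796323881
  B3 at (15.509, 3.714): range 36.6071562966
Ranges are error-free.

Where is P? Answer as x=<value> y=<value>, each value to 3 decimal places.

x=43.788 y=26.960

eq1: (x − 40.160)² + (y + 9.042)² = 36.1841683249²
eq2: (x + 0.203)² + (y − 24.170)² = 44.0796323881²
eq3: (x − 15.509)² + (y − 3.714)² = 36.6071562966²
eq2−eq1, eq2−eq3 (x²,y² cancel):
  80.726·x − 66.424·y = 1744.073209
  31.424·x − 40.912·y = 273.022867
det = 80.726·-40.912 − -66.424·31.424 = -1215.354336
x = (1744.073209·-40.912 − -66.424·273.022867) / -1215.354336 = 43.788260
y = (80.726·273.022867 − 1744.073209·31.424) / -1215.354336 = 26.959802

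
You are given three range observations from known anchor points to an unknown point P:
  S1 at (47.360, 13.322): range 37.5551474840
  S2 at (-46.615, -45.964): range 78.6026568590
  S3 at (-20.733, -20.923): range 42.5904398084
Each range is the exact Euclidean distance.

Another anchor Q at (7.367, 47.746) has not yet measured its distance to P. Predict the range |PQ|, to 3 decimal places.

39.410

eq1: (x − 47.360)² + (y − 13.322)² = 37.5551474840²
eq2: (x + 46.615)² + (y + 45.964)² = 78.6026568590²
eq3: (x + 20.733)² + (y + 20.923)² = 42.5904398084²
eq1−eq3, eq1−eq2 (x²,y² cancel):
  -136.186·x − 68.490·y = -1956.372527
  -187.950·x − 118.572·y = -2902.786326
det = -136.186·-118.572 − -68.490·-187.950 = 3275.150892
x = (-1956.372527·-118.572 − -68.490·-2902.786326) / 3275.150892 = 10.124470
y = (-136.186·-2902.786326 − -1956.372527·-187.950) / 3275.150892 = 8.432785
|P − Q| = √((10.124470 − 7.367)² + (8.432785 − 47.746)²) = 39.409803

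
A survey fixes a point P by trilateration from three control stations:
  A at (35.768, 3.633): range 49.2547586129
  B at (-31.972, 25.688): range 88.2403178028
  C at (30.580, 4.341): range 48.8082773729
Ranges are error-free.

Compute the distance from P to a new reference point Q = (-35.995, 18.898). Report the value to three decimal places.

eq1: (x − 35.768)² + (y − 3.633)² = 49.2547586129²
eq2: (x + 31.972)² + (y − 25.688)² = 88.2403178028²
eq3: (x − 30.580)² + (y − 4.341)² = 48.8082773729²
eq2−eq3, eq2−eq1 (x²,y² cancel):
  125.104·x − 42.694·y = 4676.004299
  135.480·x − 44.110·y = 4970.788825
det = 125.104·-44.110 − -42.694·135.480 = 265.845680
x = (4676.004299·-44.110 − -42.694·4970.788825) / 265.845680 = 22.435228
y = (125.104·4970.788825 − 4676.004299·135.480) / 265.845680 = -43.782909
|P − Q| = √((22.435228 − -35.995)² + (-43.782909 − 18.898)²) = 85.691236

85.691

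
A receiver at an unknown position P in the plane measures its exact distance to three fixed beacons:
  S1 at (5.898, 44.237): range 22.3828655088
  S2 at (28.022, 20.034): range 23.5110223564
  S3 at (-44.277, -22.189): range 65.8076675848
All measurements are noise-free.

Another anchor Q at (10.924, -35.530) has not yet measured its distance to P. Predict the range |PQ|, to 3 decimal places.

57.772

eq1: (x − 5.898)² + (y − 44.237)² = 22.3828655088²
eq2: (x − 28.022)² + (y − 20.034)² = 23.5110223564²
eq3: (x + 44.277)² + (y + 22.189)² = 65.8076675848²
eq1−eq2, eq1−eq3 (x²,y² cancel):
  44.248·x − 48.406·y = -856.880437
  -100.350·x − 132.852·y = -3368.550568
det = 44.248·-132.852 − -48.406·-100.350 = -10735.977396
x = (-856.880437·-132.852 − -48.406·-3368.550568) / -10735.977396 = 4.584564
y = (44.248·-3368.550568 − -856.880437·-100.350) / -10735.977396 = 21.892704
|P − Q| = √((4.584564 − 10.924)² + (21.892704 − -35.530)²) = 57.771580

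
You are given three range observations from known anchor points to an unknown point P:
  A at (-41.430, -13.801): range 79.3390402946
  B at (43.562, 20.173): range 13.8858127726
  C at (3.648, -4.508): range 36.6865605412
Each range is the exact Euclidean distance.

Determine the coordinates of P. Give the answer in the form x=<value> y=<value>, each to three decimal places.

eq1: (x + 41.430)² + (y + 13.801)² = 79.3390402946²
eq2: (x − 43.562)² + (y − 20.173)² = 13.8858127726²
eq3: (x − 3.648)² + (y + 4.508)² = 36.6865605412²
eq1−eq3, eq1−eq2 (x²,y² cancel):
  90.156·x + 18.586·y = 3075.497058
  169.984·x + 67.948·y = 6499.552791
det = 90.156·67.948 − 18.586·169.984 = 2966.597264
x = (3075.497058·67.948 − 18.586·6499.552791) / 2966.597264 = 29.721994
y = (90.156·6499.552791 − 3075.497058·169.984) / 2966.597264 = 21.299955

x=29.722 y=21.300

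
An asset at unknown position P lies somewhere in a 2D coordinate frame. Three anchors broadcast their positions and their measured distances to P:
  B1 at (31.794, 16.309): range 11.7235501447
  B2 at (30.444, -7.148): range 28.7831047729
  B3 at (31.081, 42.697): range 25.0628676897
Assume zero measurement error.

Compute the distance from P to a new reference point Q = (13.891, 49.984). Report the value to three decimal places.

eq1: (x − 31.794)² + (y − 16.309)² = 11.7235501447²
eq2: (x − 30.444)² + (y + 7.148)² = 28.7831047729²
eq3: (x − 31.081)² + (y − 42.697)² = 25.0628676897²
eq2−eq3, eq2−eq1 (x²,y² cancel):
  1.274·x + 99.690·y = 2011.451114
  2.700·x + 46.914·y = 989.936369
det = 1.274·46.914 − 99.690·2.700 = -209.394564
x = (2011.451114·46.914 − 99.690·989.936369) / -209.394564 = 20.638258
y = (1.274·989.936369 − 2011.451114·2.700) / -209.394564 = 19.913311
|P − Q| = √((20.638258 − 13.891)² + (19.913311 − 49.984)²) = 30.818368

30.818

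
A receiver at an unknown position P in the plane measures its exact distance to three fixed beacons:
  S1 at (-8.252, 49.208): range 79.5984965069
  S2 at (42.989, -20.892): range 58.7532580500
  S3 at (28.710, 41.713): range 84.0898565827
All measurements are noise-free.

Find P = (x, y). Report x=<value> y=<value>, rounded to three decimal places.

eq1: (x + 8.252)² + (y − 49.208)² = 79.5984965069²
eq2: (x − 42.989)² + (y + 20.892)² = 58.7532580500²
eq3: (x − 28.710)² + (y − 41.713)² = 84.0898565827²
eq1−eq3, eq1−eq2 (x²,y² cancel):
  73.924·x − 14.990·y = -660.467633
  102.482·x − 140.200·y = 2678.982332
det = 73.924·-140.200 − -14.990·102.482 = -8827.939620
x = (-660.467633·-140.200 − -14.990·2678.982332) / -8827.939620 = -15.038108
y = (73.924·2678.982332 − -660.467633·102.482) / -8827.939620 = -30.100697

x=-15.038 y=-30.101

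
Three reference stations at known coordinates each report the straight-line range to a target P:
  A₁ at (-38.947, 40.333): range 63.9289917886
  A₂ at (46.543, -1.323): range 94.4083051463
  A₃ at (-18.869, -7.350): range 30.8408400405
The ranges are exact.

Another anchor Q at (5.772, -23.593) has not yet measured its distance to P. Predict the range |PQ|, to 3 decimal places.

eq1: (x + 38.947)² + (y − 40.333)² = 63.9289917886²
eq2: (x − 46.543)² + (y + 1.323)² = 94.4083051463²
eq3: (x + 18.869)² + (y + 7.350)² = 30.8408400405²
eq3−eq2, eq3−eq1 (x²,y² cancel):
  130.824·x + 12.054·y = -6203.831149
  -40.156·x + 95.366·y = -402.200540
det = 130.824·95.366 − 12.054·-40.156 = 12960.202008
x = (-6203.831149·95.366 − 12.054·-402.200540) / 12960.202008 = -45.276025
y = (130.824·-402.200540 − -6203.831149·-40.156) / 12960.202008 = -23.281931
|P − Q| = √((-45.276025 − 5.772)² + (-23.281931 − -23.593)²) = 51.048973

51.049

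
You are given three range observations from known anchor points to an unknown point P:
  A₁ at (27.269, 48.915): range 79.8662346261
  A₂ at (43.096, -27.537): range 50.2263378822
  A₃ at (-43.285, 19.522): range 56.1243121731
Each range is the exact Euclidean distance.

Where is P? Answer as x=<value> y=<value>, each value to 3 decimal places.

eq1: (x − 27.269)² + (y − 48.915)² = 79.8662346261²
eq2: (x − 43.096)² + (y + 27.537)² = 50.2263378822²
eq3: (x + 43.285)² + (y − 19.522)² = 56.1243121731²
eq2−eq1, eq2−eq3 (x²,y² cancel):
  -31.654·x + 152.904·y = -3335.206415
  -172.762·x + 94.118·y = -988.105276
det = -31.654·94.118 − 152.904·-172.762 = 23436.789676
x = (-3335.206415·94.118 − 152.904·-988.105276) / 23436.789676 = -6.947099
y = (-31.654·-988.105276 − -3335.206415·-172.762) / 23436.789676 = -23.250601

x=-6.947 y=-23.251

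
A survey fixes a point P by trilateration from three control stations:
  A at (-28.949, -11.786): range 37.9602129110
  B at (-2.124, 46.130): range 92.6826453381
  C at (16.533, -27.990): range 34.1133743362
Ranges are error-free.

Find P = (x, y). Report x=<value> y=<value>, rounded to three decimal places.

x=-12.454 y=-45.975

eq1: (x + 28.949)² + (y + 11.786)² = 37.9602129110²
eq2: (x + 2.124)² + (y − 46.130)² = 92.6826453381²
eq3: (x − 16.533)² + (y + 27.990)² = 34.1133743362²
eq2−eq1, eq2−eq3 (x²,y² cancel):
  -53.650·x − 115.832·y = 5993.561104
  37.314·x − 148.240·y = 6350.642351
det = -53.650·-148.240 − -115.832·37.314 = 12275.231248
x = (5993.561104·-148.240 − -115.832·6350.642351) / 12275.231248 = -12.454176
y = (-53.650·6350.642351 − 5993.561104·37.314) / 12275.231248 = -45.975158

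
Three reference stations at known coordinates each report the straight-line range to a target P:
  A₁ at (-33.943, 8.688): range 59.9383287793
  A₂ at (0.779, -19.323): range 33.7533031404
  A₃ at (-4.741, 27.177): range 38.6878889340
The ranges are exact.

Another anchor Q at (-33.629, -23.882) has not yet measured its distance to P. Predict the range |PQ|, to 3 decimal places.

65.345

eq1: (x + 33.943)² + (y − 8.688)² = 59.9383287793²
eq2: (x − 0.779)² + (y + 19.323)² = 33.7533031404²
eq3: (x + 4.741)² + (y − 27.177)² = 38.6878889340²
eq2−eq1, eq2−eq3 (x²,y² cancel):
  -69.444·x + 56.022·y = -1599.694361
  -11.040·x + 93.000·y = 29.613963
det = -69.444·93.000 − 56.022·-11.040 = -5839.809120
x = (-1599.694361·93.000 − 56.022·29.613963) / -5839.809120 = 25.759508
y = (-69.444·29.613963 − -1599.694361·-11.040) / -5839.809120 = 3.376333
|P − Q| = √((25.759508 − -33.629)² + (3.376333 − -23.882)²) = 65.345325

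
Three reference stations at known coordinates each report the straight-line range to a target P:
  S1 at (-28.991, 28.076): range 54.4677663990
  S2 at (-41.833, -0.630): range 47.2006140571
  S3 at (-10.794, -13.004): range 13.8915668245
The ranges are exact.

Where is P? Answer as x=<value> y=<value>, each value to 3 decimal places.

eq1: (x + 28.991)² + (y − 28.076)² = 54.4677663990²
eq2: (x + 41.833)² + (y + 0.630)² = 47.2006140571²
eq3: (x + 10.794)² + (y + 13.004)² = 13.8915668245²
eq2−eq3, eq2−eq1 (x²,y² cancel):
  62.078·x − 24.748·y = 570.140002
  25.684·x + 57.412·y = -860.496541
det = 62.078·57.412 − -24.748·25.684 = 4199.649768
x = (570.140002·57.412 − -24.748·-860.496541) / 4199.649768 = 2.723396
y = (62.078·-860.496541 − 570.140002·25.684) / 4199.649768 = -16.206442

x=2.723 y=-16.206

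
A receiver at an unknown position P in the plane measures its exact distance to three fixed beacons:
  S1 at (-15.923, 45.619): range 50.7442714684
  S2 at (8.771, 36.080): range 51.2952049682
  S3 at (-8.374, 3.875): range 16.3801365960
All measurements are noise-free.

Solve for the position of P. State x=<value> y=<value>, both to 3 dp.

x=-22.318 y=-4.721

eq1: (x + 15.923)² + (y − 45.619)² = 50.7442714684²
eq2: (x − 8.771)² + (y − 36.080)² = 51.2952049682²
eq3: (x + 8.374)² + (y − 3.875)² = 16.3801365960²
eq2−eq3, eq2−eq1 (x²,y² cancel):
  -34.290·x − 64.410·y = 1069.331838
  -49.388·x + 19.078·y = 1012.155215
det = -34.290·19.078 − -64.410·-49.388 = -3835.265700
x = (1069.331838·19.078 − -64.410·1012.155215) / -3835.265700 = -22.317523
y = (-34.290·1012.155215 − 1069.331838·-49.388) / -3835.265700 = -4.720757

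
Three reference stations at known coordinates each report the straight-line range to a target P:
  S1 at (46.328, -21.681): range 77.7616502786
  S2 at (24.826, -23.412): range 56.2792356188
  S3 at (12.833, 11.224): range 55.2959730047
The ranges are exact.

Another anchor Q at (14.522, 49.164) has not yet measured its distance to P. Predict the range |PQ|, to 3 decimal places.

eq1: (x − 46.328)² + (y + 21.681)² = 77.7616502786²
eq2: (x − 24.826)² + (y + 23.412)² = 56.2792356188²
eq3: (x − 12.833)² + (y − 11.224)² = 55.2959730047²
eq2−eq1, eq2−eq3 (x²,y² cancel):
  43.004·x + 3.462·y = -1427.624567
  -23.986·x + 69.272·y = -764.080224
det = 43.004·69.272 − 3.462·-23.986 = 3062.012620
x = (-1427.624567·69.272 − 3.462·-764.080224) / 3062.012620 = -31.433301
y = (43.004·-764.080224 − -1427.624567·-23.986) / 3062.012620 = -21.914184
|P − Q| = √((-31.433301 − 14.522)² + (-21.914184 − 49.164)²) = 84.640404

84.640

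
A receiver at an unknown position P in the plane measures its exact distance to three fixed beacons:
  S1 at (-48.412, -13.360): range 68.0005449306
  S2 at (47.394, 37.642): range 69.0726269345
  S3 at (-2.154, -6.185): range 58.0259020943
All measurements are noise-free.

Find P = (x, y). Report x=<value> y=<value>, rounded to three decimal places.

x=-20.776 y=48.772

eq1: (x + 48.412)² + (y + 13.360)² = 68.0005449306²
eq2: (x − 47.394)² + (y − 37.642)² = 69.0726269345²
eq3: (x + 2.154)² + (y + 6.185)² = 58.0259020943²
eq1−eq3, eq1−eq2 (x²,y² cancel):
  92.516·x + 14.350·y = -1222.248606
  191.612·x + 102.004·y = 993.946375
det = 92.516·102.004 − 14.350·191.612 = 6687.369864
x = (-1222.248606·102.004 − 14.350·993.946375) / 6687.369864 = -20.776087
y = (92.516·993.946375 − -1222.248606·191.612) / 6687.369864 = 48.771557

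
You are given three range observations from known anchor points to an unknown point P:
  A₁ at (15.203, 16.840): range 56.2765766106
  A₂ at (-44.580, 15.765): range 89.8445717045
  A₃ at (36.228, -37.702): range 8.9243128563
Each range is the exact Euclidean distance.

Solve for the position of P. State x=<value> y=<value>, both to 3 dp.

eq1: (x − 15.203)² + (y − 16.840)² = 56.2765766106²
eq2: (x + 44.580)² + (y − 15.765)² = 89.8445717045²
eq3: (x − 36.228)² + (y + 37.702)² = 8.9243128563²
eq3−eq1, eq3−eq2 (x²,y² cancel):
  -42.050·x + 109.084·y = -5306.601694
  -161.616·x + 106.934·y = -8490.400868
det = -42.050·106.934 − 109.084·-161.616 = 13133.145044
x = (-5306.601694·106.934 − 109.084·-8490.400868) / 13133.145044 = 27.313392
y = (-42.050·-8490.400868 − -5306.601694·-161.616) / 13133.145044 = -38.118088

x=27.313 y=-38.118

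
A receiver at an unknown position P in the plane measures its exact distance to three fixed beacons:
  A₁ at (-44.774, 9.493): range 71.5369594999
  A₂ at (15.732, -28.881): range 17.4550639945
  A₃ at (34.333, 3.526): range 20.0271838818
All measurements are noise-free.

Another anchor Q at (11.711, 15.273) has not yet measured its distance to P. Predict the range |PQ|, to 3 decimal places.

30.545

eq1: (x + 44.774)² + (y − 9.493)² = 71.5369594999²
eq2: (x − 15.732)² + (y + 28.881)² = 17.4550639945²
eq3: (x − 34.333)² + (y − 3.526)² = 20.0271838818²
eq3−eq1, eq3−eq2 (x²,y² cancel):
  -158.214·x + 11.934·y = -3812.807920
  -37.202·x − 64.814·y = -13.170745
det = -158.214·-64.814 − 11.934·-37.202 = 10698.450864
x = (-3812.807920·-64.814 − 11.934·-13.170745) / 10698.450864 = 23.113675
y = (-158.214·-13.170745 − -3812.807920·-37.202) / 10698.450864 = -13.063600
|P − Q| = √((23.113675 − 11.711)² + (-13.063600 − 15.273)²) = 30.544785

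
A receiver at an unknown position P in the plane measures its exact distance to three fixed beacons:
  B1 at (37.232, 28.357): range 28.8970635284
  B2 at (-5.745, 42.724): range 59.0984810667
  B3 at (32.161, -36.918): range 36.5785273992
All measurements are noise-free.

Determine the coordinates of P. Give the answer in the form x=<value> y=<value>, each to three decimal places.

x=34.640 y=-0.424

eq1: (x − 37.232)² + (y − 28.357)² = 28.8970635284²
eq2: (x + 5.745)² + (y − 42.724)² = 59.0984810667²
eq3: (x − 32.161)² + (y + 36.918)² = 36.5785273992²
eq1−eq3, eq1−eq2 (x²,y² cancel):
  -10.142·x − 130.550·y = -296.021014
  -85.954·x + 28.734·y = -2989.586256
det = -10.142·28.734 − -130.550·-85.954 = -11512.714928
x = (-296.021014·28.734 − -130.550·-2989.586256) / -11512.714928 = 34.639645
y = (-10.142·-2989.586256 − -296.021014·-85.954) / -11512.714928 = -0.423549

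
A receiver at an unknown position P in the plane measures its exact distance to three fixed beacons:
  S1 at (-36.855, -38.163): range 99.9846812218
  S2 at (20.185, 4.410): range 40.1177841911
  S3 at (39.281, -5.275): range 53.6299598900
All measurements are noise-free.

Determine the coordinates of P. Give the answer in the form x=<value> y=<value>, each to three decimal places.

x=19.364 y=44.519

eq1: (x + 36.855)² + (y + 38.163)² = 99.9846812218²
eq2: (x − 20.185)² + (y − 4.410)² = 40.1177841911²
eq3: (x − 39.281)² + (y + 5.275)² = 53.6299598900²
eq3−eq2, eq3−eq1 (x²,y² cancel):
  -38.192·x + 19.370·y = 122.795728
  -152.272·x − 65.776·y = -5876.880873
det = -38.192·-65.776 − 19.370·-152.272 = 5461.625632
x = (122.795728·-65.776 − 19.370·-5876.880873) / 5461.625632 = 19.363863
y = (-38.192·-5876.880873 − 122.795728·-152.272) / 5461.625632 = 44.519380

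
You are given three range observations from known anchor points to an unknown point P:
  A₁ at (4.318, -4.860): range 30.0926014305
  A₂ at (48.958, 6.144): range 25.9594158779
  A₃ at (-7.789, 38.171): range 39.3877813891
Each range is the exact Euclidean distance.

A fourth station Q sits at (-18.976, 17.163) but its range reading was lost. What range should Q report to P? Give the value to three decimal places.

eq1: (x − 4.318)² + (y + 4.860)² = 30.0926014305²
eq2: (x − 48.958)² + (y − 6.144)² = 25.9594158779²
eq3: (x + 7.789)² + (y − 38.171)² = 39.3877813891²
eq1−eq2, eq1−eq3 (x²,y² cancel):
  89.280·x + 22.008·y = 2624.043164
  -24.214·x + 86.062·y = 829.596376
det = 89.280·86.062 − 22.008·-24.214 = 8216.517072
x = (2624.043164·86.062 − 22.008·829.596376) / 8216.517072 = 25.262851
y = (89.280·829.596376 − 2624.043164·-24.214) / 8216.517072 = 16.747357
|P − Q| = √((25.262851 − -18.976)² + (16.747357 − 17.163)²) = 44.240803

44.241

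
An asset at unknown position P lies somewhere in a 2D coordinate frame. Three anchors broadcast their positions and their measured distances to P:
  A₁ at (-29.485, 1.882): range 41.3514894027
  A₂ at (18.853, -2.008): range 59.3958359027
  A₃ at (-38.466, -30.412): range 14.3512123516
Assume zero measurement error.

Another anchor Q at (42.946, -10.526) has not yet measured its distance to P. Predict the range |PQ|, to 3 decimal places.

75.941

eq1: (x + 29.485)² + (y − 1.882)² = 41.3514894027²
eq2: (x − 18.853)² + (y + 2.008)² = 59.3958359027²
eq3: (x + 38.466)² + (y + 30.412)² = 14.3512123516²
eq1−eq3, eq1−eq2 (x²,y² cancel):
  -17.962·x − 64.588·y = 3035.604131
  96.676·x − 7.780·y = -2331.359123
det = -17.962·-7.780 − -64.588·96.676 = 6383.853848
x = (3035.604131·-7.780 − -64.588·-2331.359123) / 6383.853848 = -27.286781
y = (-17.962·-2331.359123 − 3035.604131·96.676) / 6383.853848 = -39.411020
|P − Q| = √((-27.286781 − 42.946)² + (-39.411020 − -10.526)²) = 75.940687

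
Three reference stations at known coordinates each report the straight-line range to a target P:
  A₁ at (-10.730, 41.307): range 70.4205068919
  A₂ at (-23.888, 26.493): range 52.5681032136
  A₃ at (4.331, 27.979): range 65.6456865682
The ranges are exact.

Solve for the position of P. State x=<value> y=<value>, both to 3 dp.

eq1: (x + 10.730)² + (y − 41.307)² = 70.4205068919²
eq2: (x + 23.888)² + (y − 26.493)² = 52.5681032136²
eq3: (x − 4.331)² + (y − 27.979)² = 65.6456865682²
eq1−eq2, eq1−eq3 (x²,y² cancel):
  -26.316·x − 29.628·y = 1646.756759
  30.122·x − 26.656·y = -370.127521
det = -26.316·-26.656 − -29.628·30.122 = 1593.933912
x = (1646.756759·-26.656 − -29.628·-370.127521) / 1593.933912 = -34.419298
y = (-26.316·-370.127521 − 1646.756759·30.122) / 1593.933912 = -25.009400

x=-34.419 y=-25.009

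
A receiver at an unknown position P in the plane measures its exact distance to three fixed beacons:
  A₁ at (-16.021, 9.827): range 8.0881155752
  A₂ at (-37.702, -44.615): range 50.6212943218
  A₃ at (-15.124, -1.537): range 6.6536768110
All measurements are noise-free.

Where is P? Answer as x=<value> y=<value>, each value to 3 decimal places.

x=-20.122 y=2.856

eq1: (x + 16.021)² + (y − 9.827)² = 8.0881155752²
eq2: (x + 37.702)² + (y + 44.615)² = 50.6212943218²
eq3: (x + 15.124)² + (y + 1.537)² = 6.6536768110²
eq2−eq1, eq2−eq3 (x²,y² cancel):
  43.362·x + 108.884·y = -561.598834
  45.156·x + 86.156·y = -662.597260
det = 43.362·86.156 − 108.884·45.156 = -1180.869432
x = (-561.598834·86.156 − 108.884·-662.597260) / -1180.869432 = -20.121726
y = (43.362·-662.597260 − -561.598834·45.156) / -1180.869432 = 2.855511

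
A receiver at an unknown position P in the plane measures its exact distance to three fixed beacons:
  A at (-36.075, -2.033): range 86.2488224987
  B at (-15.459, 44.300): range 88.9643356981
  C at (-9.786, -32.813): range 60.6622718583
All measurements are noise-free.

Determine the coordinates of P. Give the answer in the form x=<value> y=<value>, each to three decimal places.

x=48.831 y=-17.194

eq1: (x + 36.075)² + (y + 2.033)² = 86.2488224987²
eq2: (x + 15.459)² + (y − 44.300)² = 88.9643356981²
eq3: (x + 9.786)² + (y + 32.813)² = 60.6622718583²
eq2−eq1, eq2−eq3 (x²,y² cancel):
  -41.232·x − 92.666·y = -420.138323
  11.346·x − 154.226·y = 3205.729883
det = -41.232·-154.226 − -92.666·11.346 = 7410.434868
x = (-420.138323·-154.226 − -92.666·3205.729883) / 7410.434868 = 48.830929
y = (-41.232·3205.729883 − -420.138323·11.346) / 7410.434868 = -17.193561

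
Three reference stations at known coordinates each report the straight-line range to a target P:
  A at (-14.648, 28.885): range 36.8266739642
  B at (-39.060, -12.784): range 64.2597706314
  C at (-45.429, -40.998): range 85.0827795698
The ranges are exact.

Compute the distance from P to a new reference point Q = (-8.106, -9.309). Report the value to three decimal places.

eq1: (x + 14.648)² + (y − 28.885)² = 36.8266739642²
eq2: (x + 39.060)² + (y + 12.784)² = 64.2597706314²
eq3: (x + 45.429)² + (y + 40.998)² = 85.0827795698²
eq2−eq1, eq2−eq3 (x²,y² cancel):
  48.824·x + 83.338·y = 2132.907079
  -12.738·x − 56.428·y = -1054.245469
det = 48.824·-56.428 − 83.338·-12.738 = -1693.481228
x = (2132.907079·-56.428 − 83.338·-1054.245469) / -1693.481228 = 19.189449
y = (48.824·-1054.245469 − 2132.907079·-12.738) / -1693.481228 = 14.351213
|P − Q| = √((19.189449 − -8.106)² + (14.351213 − -9.309)²) = 36.122669

36.123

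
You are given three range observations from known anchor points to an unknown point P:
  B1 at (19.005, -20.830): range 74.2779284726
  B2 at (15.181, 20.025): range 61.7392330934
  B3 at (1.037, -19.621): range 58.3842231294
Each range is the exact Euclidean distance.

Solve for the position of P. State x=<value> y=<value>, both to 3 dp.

x=-46.314 y=14.535

eq1: (x − 19.005)² + (y + 20.830)² = 74.2779284726²
eq2: (x − 15.181)² + (y − 20.025)² = 61.7392330934²
eq3: (x − 1.037)² + (y + 19.621)² = 58.3842231294²
eq3−eq1, eq3−eq2 (x²,y² cancel):
  35.936·x − 2.418·y = -1699.473233
  28.288·x + 79.292·y = -157.611017
det = 35.936·79.292 − -2.418·28.288 = 2917.837696
x = (-1699.473233·79.292 − -2.418·-157.611017) / 2917.837696 = -46.313657
y = (35.936·-157.611017 − -1699.473233·28.288) / 2917.837696 = 14.535006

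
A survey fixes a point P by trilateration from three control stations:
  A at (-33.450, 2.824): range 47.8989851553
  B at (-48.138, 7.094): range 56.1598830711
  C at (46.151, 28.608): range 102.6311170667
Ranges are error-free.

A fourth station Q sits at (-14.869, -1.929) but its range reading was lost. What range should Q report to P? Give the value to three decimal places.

43.955

eq1: (x + 33.450)² + (y − 2.824)² = 47.8989851553²
eq2: (x + 48.138)² + (y − 7.094)² = 56.1598830711²
eq3: (x − 46.151)² + (y − 28.608)² = 102.6311170667²
eq2−eq1, eq2−eq3 (x²,y² cancel):
  29.376·x − 8.540·y = -381.094716
  188.578·x + 43.028·y = -6798.473139
det = 29.376·43.028 − -8.540·188.578 = 2874.446648
x = (-381.094716·43.028 − -8.540·-6798.473139) / 2874.446648 = -25.902970
y = (29.376·-6798.473139 − -381.094716·188.578) / 2874.446648 = -44.476688
|P − Q| = √((-25.902970 − -14.869)² + (-44.476688 − -1.929)²) = 43.955139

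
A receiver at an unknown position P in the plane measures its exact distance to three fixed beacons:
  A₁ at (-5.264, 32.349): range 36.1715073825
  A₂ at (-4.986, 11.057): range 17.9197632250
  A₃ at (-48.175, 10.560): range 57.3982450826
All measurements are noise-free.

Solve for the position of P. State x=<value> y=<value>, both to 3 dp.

x=7.983 y=-1.310

eq1: (x + 5.264)² + (y − 32.349)² = 36.1715073825²
eq2: (x + 4.986)² + (y − 11.057)² = 17.9197632250²
eq3: (x + 48.175)² + (y − 10.560)² = 57.3982450826²
eq2−eq1, eq2−eq3 (x²,y² cancel):
  -0.556·x + 42.584·y = -60.209980
  -86.378·x − 0.994·y = -688.213845
det = -0.556·-0.994 − 42.584·-86.378 = 3678.873416
x = (-60.209980·-0.994 − 42.584·-688.213845) / 3678.873416 = 7.982538
y = (-0.556·-688.213845 − -60.209980·-86.378) / 3678.873416 = -1.309686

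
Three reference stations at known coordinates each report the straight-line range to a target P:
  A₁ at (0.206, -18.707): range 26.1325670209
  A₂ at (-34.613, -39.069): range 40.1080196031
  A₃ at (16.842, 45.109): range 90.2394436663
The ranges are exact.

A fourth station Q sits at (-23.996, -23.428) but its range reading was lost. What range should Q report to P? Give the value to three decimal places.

eq1: (x − 0.206)² + (y + 18.707)² = 26.1325670209²
eq2: (x + 34.613)² + (y + 39.069)² = 40.1080196031²
eq3: (x − 16.842)² + (y − 45.109)² = 90.2394436663²
eq2−eq1, eq2−eq3 (x²,y² cancel):
  69.638·x + 40.724·y = -1448.710068
  102.910·x + 168.356·y = -6940.475642
det = 69.638·168.356 − 40.724·102.910 = 7533.068288
x = (-1448.710068·168.356 − 40.724·-6940.475642) / 7533.068288 = 5.143309
y = (69.638·-6940.475642 − -1448.710068·102.910) / 7533.068288 = -44.368918
|P − Q| = √((5.143309 − -23.996)² + (-44.368918 − -23.428)²) = 35.883442

35.883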